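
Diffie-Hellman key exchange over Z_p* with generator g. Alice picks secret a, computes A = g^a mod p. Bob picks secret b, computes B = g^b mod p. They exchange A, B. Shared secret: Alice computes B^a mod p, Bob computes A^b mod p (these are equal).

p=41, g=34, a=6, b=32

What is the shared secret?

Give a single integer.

A = 34^6 mod 41  (bits of 6 = 110)
  bit 0 = 1: r = r^2 * 34 mod 41 = 1^2 * 34 = 1*34 = 34
  bit 1 = 1: r = r^2 * 34 mod 41 = 34^2 * 34 = 8*34 = 26
  bit 2 = 0: r = r^2 mod 41 = 26^2 = 20
  -> A = 20
B = 34^32 mod 41  (bits of 32 = 100000)
  bit 0 = 1: r = r^2 * 34 mod 41 = 1^2 * 34 = 1*34 = 34
  bit 1 = 0: r = r^2 mod 41 = 34^2 = 8
  bit 2 = 0: r = r^2 mod 41 = 8^2 = 23
  bit 3 = 0: r = r^2 mod 41 = 23^2 = 37
  bit 4 = 0: r = r^2 mod 41 = 37^2 = 16
  bit 5 = 0: r = r^2 mod 41 = 16^2 = 10
  -> B = 10
s = B^a = 10^6 mod 41  (bits of 6 = 110)
  bit 0 = 1: r = r^2 * 10 mod 41 = 1^2 * 10 = 1*10 = 10
  bit 1 = 1: r = r^2 * 10 mod 41 = 10^2 * 10 = 18*10 = 16
  bit 2 = 0: r = r^2 mod 41 = 16^2 = 10
  -> s = B^a = 10

Answer: 10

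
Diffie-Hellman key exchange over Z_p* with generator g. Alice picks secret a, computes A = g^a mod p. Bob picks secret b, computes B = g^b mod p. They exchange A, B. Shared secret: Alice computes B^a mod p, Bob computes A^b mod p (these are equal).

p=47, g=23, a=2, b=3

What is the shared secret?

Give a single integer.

A = 23^2 mod 47  (bits of 2 = 10)
  bit 0 = 1: r = r^2 * 23 mod 47 = 1^2 * 23 = 1*23 = 23
  bit 1 = 0: r = r^2 mod 47 = 23^2 = 12
  -> A = 12
B = 23^3 mod 47  (bits of 3 = 11)
  bit 0 = 1: r = r^2 * 23 mod 47 = 1^2 * 23 = 1*23 = 23
  bit 1 = 1: r = r^2 * 23 mod 47 = 23^2 * 23 = 12*23 = 41
  -> B = 41
s = B^a = 41^2 mod 47  (bits of 2 = 10)
  bit 0 = 1: r = r^2 * 41 mod 47 = 1^2 * 41 = 1*41 = 41
  bit 1 = 0: r = r^2 mod 47 = 41^2 = 36
  -> s = B^a = 36

Answer: 36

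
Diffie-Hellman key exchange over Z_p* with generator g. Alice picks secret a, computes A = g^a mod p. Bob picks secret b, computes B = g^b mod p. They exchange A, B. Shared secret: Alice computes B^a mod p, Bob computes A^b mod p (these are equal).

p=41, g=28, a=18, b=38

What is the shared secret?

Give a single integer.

Answer: 25

Derivation:
A = 28^18 mod 41  (bits of 18 = 10010)
  bit 0 = 1: r = r^2 * 28 mod 41 = 1^2 * 28 = 1*28 = 28
  bit 1 = 0: r = r^2 mod 41 = 28^2 = 5
  bit 2 = 0: r = r^2 mod 41 = 5^2 = 25
  bit 3 = 1: r = r^2 * 28 mod 41 = 25^2 * 28 = 10*28 = 34
  bit 4 = 0: r = r^2 mod 41 = 34^2 = 8
  -> A = 8
B = 28^38 mod 41  (bits of 38 = 100110)
  bit 0 = 1: r = r^2 * 28 mod 41 = 1^2 * 28 = 1*28 = 28
  bit 1 = 0: r = r^2 mod 41 = 28^2 = 5
  bit 2 = 0: r = r^2 mod 41 = 5^2 = 25
  bit 3 = 1: r = r^2 * 28 mod 41 = 25^2 * 28 = 10*28 = 34
  bit 4 = 1: r = r^2 * 28 mod 41 = 34^2 * 28 = 8*28 = 19
  bit 5 = 0: r = r^2 mod 41 = 19^2 = 33
  -> B = 33
s = B^a = 33^18 mod 41  (bits of 18 = 10010)
  bit 0 = 1: r = r^2 * 33 mod 41 = 1^2 * 33 = 1*33 = 33
  bit 1 = 0: r = r^2 mod 41 = 33^2 = 23
  bit 2 = 0: r = r^2 mod 41 = 23^2 = 37
  bit 3 = 1: r = r^2 * 33 mod 41 = 37^2 * 33 = 16*33 = 36
  bit 4 = 0: r = r^2 mod 41 = 36^2 = 25
  -> s = B^a = 25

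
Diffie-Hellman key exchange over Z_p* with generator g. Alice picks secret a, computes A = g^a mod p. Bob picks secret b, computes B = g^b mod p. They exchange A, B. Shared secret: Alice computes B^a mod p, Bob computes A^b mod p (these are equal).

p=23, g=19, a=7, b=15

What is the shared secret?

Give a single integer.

A = 19^7 mod 23  (bits of 7 = 111)
  bit 0 = 1: r = r^2 * 19 mod 23 = 1^2 * 19 = 1*19 = 19
  bit 1 = 1: r = r^2 * 19 mod 23 = 19^2 * 19 = 16*19 = 5
  bit 2 = 1: r = r^2 * 19 mod 23 = 5^2 * 19 = 2*19 = 15
  -> A = 15
B = 19^15 mod 23  (bits of 15 = 1111)
  bit 0 = 1: r = r^2 * 19 mod 23 = 1^2 * 19 = 1*19 = 19
  bit 1 = 1: r = r^2 * 19 mod 23 = 19^2 * 19 = 16*19 = 5
  bit 2 = 1: r = r^2 * 19 mod 23 = 5^2 * 19 = 2*19 = 15
  bit 3 = 1: r = r^2 * 19 mod 23 = 15^2 * 19 = 18*19 = 20
  -> B = 20
s = B^a = 20^7 mod 23  (bits of 7 = 111)
  bit 0 = 1: r = r^2 * 20 mod 23 = 1^2 * 20 = 1*20 = 20
  bit 1 = 1: r = r^2 * 20 mod 23 = 20^2 * 20 = 9*20 = 19
  bit 2 = 1: r = r^2 * 20 mod 23 = 19^2 * 20 = 16*20 = 21
  -> s = B^a = 21

Answer: 21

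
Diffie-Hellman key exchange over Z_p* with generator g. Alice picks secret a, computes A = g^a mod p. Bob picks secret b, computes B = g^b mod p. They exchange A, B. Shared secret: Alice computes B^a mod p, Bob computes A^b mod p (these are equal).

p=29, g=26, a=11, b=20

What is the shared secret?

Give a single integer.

Answer: 24

Derivation:
A = 26^11 mod 29  (bits of 11 = 1011)
  bit 0 = 1: r = r^2 * 26 mod 29 = 1^2 * 26 = 1*26 = 26
  bit 1 = 0: r = r^2 mod 29 = 26^2 = 9
  bit 2 = 1: r = r^2 * 26 mod 29 = 9^2 * 26 = 23*26 = 18
  bit 3 = 1: r = r^2 * 26 mod 29 = 18^2 * 26 = 5*26 = 14
  -> A = 14
B = 26^20 mod 29  (bits of 20 = 10100)
  bit 0 = 1: r = r^2 * 26 mod 29 = 1^2 * 26 = 1*26 = 26
  bit 1 = 0: r = r^2 mod 29 = 26^2 = 9
  bit 2 = 1: r = r^2 * 26 mod 29 = 9^2 * 26 = 23*26 = 18
  bit 3 = 0: r = r^2 mod 29 = 18^2 = 5
  bit 4 = 0: r = r^2 mod 29 = 5^2 = 25
  -> B = 25
s = B^a = 25^11 mod 29  (bits of 11 = 1011)
  bit 0 = 1: r = r^2 * 25 mod 29 = 1^2 * 25 = 1*25 = 25
  bit 1 = 0: r = r^2 mod 29 = 25^2 = 16
  bit 2 = 1: r = r^2 * 25 mod 29 = 16^2 * 25 = 24*25 = 20
  bit 3 = 1: r = r^2 * 25 mod 29 = 20^2 * 25 = 23*25 = 24
  -> s = B^a = 24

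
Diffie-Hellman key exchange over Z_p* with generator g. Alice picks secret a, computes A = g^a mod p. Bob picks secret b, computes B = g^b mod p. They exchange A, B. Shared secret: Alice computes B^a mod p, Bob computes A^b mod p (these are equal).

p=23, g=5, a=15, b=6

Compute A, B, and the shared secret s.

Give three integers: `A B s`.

Answer: 19 8 2

Derivation:
A = 5^15 mod 23  (bits of 15 = 1111)
  bit 0 = 1: r = r^2 * 5 mod 23 = 1^2 * 5 = 1*5 = 5
  bit 1 = 1: r = r^2 * 5 mod 23 = 5^2 * 5 = 2*5 = 10
  bit 2 = 1: r = r^2 * 5 mod 23 = 10^2 * 5 = 8*5 = 17
  bit 3 = 1: r = r^2 * 5 mod 23 = 17^2 * 5 = 13*5 = 19
  -> A = 19
B = 5^6 mod 23  (bits of 6 = 110)
  bit 0 = 1: r = r^2 * 5 mod 23 = 1^2 * 5 = 1*5 = 5
  bit 1 = 1: r = r^2 * 5 mod 23 = 5^2 * 5 = 2*5 = 10
  bit 2 = 0: r = r^2 mod 23 = 10^2 = 8
  -> B = 8
s = B^a = 8^15 mod 23  (bits of 15 = 1111)
  bit 0 = 1: r = r^2 * 8 mod 23 = 1^2 * 8 = 1*8 = 8
  bit 1 = 1: r = r^2 * 8 mod 23 = 8^2 * 8 = 18*8 = 6
  bit 2 = 1: r = r^2 * 8 mod 23 = 6^2 * 8 = 13*8 = 12
  bit 3 = 1: r = r^2 * 8 mod 23 = 12^2 * 8 = 6*8 = 2
  -> s = B^a = 2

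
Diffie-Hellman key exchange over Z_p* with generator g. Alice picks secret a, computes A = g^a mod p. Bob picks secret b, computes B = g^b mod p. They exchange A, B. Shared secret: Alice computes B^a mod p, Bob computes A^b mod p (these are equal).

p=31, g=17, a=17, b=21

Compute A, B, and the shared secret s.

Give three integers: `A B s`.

A = 17^17 mod 31  (bits of 17 = 10001)
  bit 0 = 1: r = r^2 * 17 mod 31 = 1^2 * 17 = 1*17 = 17
  bit 1 = 0: r = r^2 mod 31 = 17^2 = 10
  bit 2 = 0: r = r^2 mod 31 = 10^2 = 7
  bit 3 = 0: r = r^2 mod 31 = 7^2 = 18
  bit 4 = 1: r = r^2 * 17 mod 31 = 18^2 * 17 = 14*17 = 21
  -> A = 21
B = 17^21 mod 31  (bits of 21 = 10101)
  bit 0 = 1: r = r^2 * 17 mod 31 = 1^2 * 17 = 1*17 = 17
  bit 1 = 0: r = r^2 mod 31 = 17^2 = 10
  bit 2 = 1: r = r^2 * 17 mod 31 = 10^2 * 17 = 7*17 = 26
  bit 3 = 0: r = r^2 mod 31 = 26^2 = 25
  bit 4 = 1: r = r^2 * 17 mod 31 = 25^2 * 17 = 5*17 = 23
  -> B = 23
s = B^a = 23^17 mod 31  (bits of 17 = 10001)
  bit 0 = 1: r = r^2 * 23 mod 31 = 1^2 * 23 = 1*23 = 23
  bit 1 = 0: r = r^2 mod 31 = 23^2 = 2
  bit 2 = 0: r = r^2 mod 31 = 2^2 = 4
  bit 3 = 0: r = r^2 mod 31 = 4^2 = 16
  bit 4 = 1: r = r^2 * 23 mod 31 = 16^2 * 23 = 8*23 = 29
  -> s = B^a = 29

Answer: 21 23 29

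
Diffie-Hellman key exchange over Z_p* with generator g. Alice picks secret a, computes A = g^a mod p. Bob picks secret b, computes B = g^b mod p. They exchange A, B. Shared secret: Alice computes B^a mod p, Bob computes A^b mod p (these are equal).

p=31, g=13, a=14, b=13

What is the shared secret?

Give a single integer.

Answer: 14

Derivation:
A = 13^14 mod 31  (bits of 14 = 1110)
  bit 0 = 1: r = r^2 * 13 mod 31 = 1^2 * 13 = 1*13 = 13
  bit 1 = 1: r = r^2 * 13 mod 31 = 13^2 * 13 = 14*13 = 27
  bit 2 = 1: r = r^2 * 13 mod 31 = 27^2 * 13 = 16*13 = 22
  bit 3 = 0: r = r^2 mod 31 = 22^2 = 19
  -> A = 19
B = 13^13 mod 31  (bits of 13 = 1101)
  bit 0 = 1: r = r^2 * 13 mod 31 = 1^2 * 13 = 1*13 = 13
  bit 1 = 1: r = r^2 * 13 mod 31 = 13^2 * 13 = 14*13 = 27
  bit 2 = 0: r = r^2 mod 31 = 27^2 = 16
  bit 3 = 1: r = r^2 * 13 mod 31 = 16^2 * 13 = 8*13 = 11
  -> B = 11
s = B^a = 11^14 mod 31  (bits of 14 = 1110)
  bit 0 = 1: r = r^2 * 11 mod 31 = 1^2 * 11 = 1*11 = 11
  bit 1 = 1: r = r^2 * 11 mod 31 = 11^2 * 11 = 28*11 = 29
  bit 2 = 1: r = r^2 * 11 mod 31 = 29^2 * 11 = 4*11 = 13
  bit 3 = 0: r = r^2 mod 31 = 13^2 = 14
  -> s = B^a = 14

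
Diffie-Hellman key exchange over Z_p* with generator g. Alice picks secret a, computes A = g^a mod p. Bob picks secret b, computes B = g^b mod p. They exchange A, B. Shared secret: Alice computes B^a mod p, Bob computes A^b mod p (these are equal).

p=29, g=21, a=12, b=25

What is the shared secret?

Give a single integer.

Answer: 16

Derivation:
A = 21^12 mod 29  (bits of 12 = 1100)
  bit 0 = 1: r = r^2 * 21 mod 29 = 1^2 * 21 = 1*21 = 21
  bit 1 = 1: r = r^2 * 21 mod 29 = 21^2 * 21 = 6*21 = 10
  bit 2 = 0: r = r^2 mod 29 = 10^2 = 13
  bit 3 = 0: r = r^2 mod 29 = 13^2 = 24
  -> A = 24
B = 21^25 mod 29  (bits of 25 = 11001)
  bit 0 = 1: r = r^2 * 21 mod 29 = 1^2 * 21 = 1*21 = 21
  bit 1 = 1: r = r^2 * 21 mod 29 = 21^2 * 21 = 6*21 = 10
  bit 2 = 0: r = r^2 mod 29 = 10^2 = 13
  bit 3 = 0: r = r^2 mod 29 = 13^2 = 24
  bit 4 = 1: r = r^2 * 21 mod 29 = 24^2 * 21 = 25*21 = 3
  -> B = 3
s = B^a = 3^12 mod 29  (bits of 12 = 1100)
  bit 0 = 1: r = r^2 * 3 mod 29 = 1^2 * 3 = 1*3 = 3
  bit 1 = 1: r = r^2 * 3 mod 29 = 3^2 * 3 = 9*3 = 27
  bit 2 = 0: r = r^2 mod 29 = 27^2 = 4
  bit 3 = 0: r = r^2 mod 29 = 4^2 = 16
  -> s = B^a = 16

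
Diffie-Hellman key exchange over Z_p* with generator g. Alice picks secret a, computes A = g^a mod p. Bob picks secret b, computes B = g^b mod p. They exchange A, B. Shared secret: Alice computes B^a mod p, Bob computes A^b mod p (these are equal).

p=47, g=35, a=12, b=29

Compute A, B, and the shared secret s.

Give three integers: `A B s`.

A = 35^12 mod 47  (bits of 12 = 1100)
  bit 0 = 1: r = r^2 * 35 mod 47 = 1^2 * 35 = 1*35 = 35
  bit 1 = 1: r = r^2 * 35 mod 47 = 35^2 * 35 = 3*35 = 11
  bit 2 = 0: r = r^2 mod 47 = 11^2 = 27
  bit 3 = 0: r = r^2 mod 47 = 27^2 = 24
  -> A = 24
B = 35^29 mod 47  (bits of 29 = 11101)
  bit 0 = 1: r = r^2 * 35 mod 47 = 1^2 * 35 = 1*35 = 35
  bit 1 = 1: r = r^2 * 35 mod 47 = 35^2 * 35 = 3*35 = 11
  bit 2 = 1: r = r^2 * 35 mod 47 = 11^2 * 35 = 27*35 = 5
  bit 3 = 0: r = r^2 mod 47 = 5^2 = 25
  bit 4 = 1: r = r^2 * 35 mod 47 = 25^2 * 35 = 14*35 = 20
  -> B = 20
s = B^a = 20^12 mod 47  (bits of 12 = 1100)
  bit 0 = 1: r = r^2 * 20 mod 47 = 1^2 * 20 = 1*20 = 20
  bit 1 = 1: r = r^2 * 20 mod 47 = 20^2 * 20 = 24*20 = 10
  bit 2 = 0: r = r^2 mod 47 = 10^2 = 6
  bit 3 = 0: r = r^2 mod 47 = 6^2 = 36
  -> s = B^a = 36

Answer: 24 20 36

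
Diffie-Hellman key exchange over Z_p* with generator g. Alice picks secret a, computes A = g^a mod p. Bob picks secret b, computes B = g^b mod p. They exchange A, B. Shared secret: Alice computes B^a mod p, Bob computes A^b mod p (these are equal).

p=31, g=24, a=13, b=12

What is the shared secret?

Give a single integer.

Answer: 4

Derivation:
A = 24^13 mod 31  (bits of 13 = 1101)
  bit 0 = 1: r = r^2 * 24 mod 31 = 1^2 * 24 = 1*24 = 24
  bit 1 = 1: r = r^2 * 24 mod 31 = 24^2 * 24 = 18*24 = 29
  bit 2 = 0: r = r^2 mod 31 = 29^2 = 4
  bit 3 = 1: r = r^2 * 24 mod 31 = 4^2 * 24 = 16*24 = 12
  -> A = 12
B = 24^12 mod 31  (bits of 12 = 1100)
  bit 0 = 1: r = r^2 * 24 mod 31 = 1^2 * 24 = 1*24 = 24
  bit 1 = 1: r = r^2 * 24 mod 31 = 24^2 * 24 = 18*24 = 29
  bit 2 = 0: r = r^2 mod 31 = 29^2 = 4
  bit 3 = 0: r = r^2 mod 31 = 4^2 = 16
  -> B = 16
s = B^a = 16^13 mod 31  (bits of 13 = 1101)
  bit 0 = 1: r = r^2 * 16 mod 31 = 1^2 * 16 = 1*16 = 16
  bit 1 = 1: r = r^2 * 16 mod 31 = 16^2 * 16 = 8*16 = 4
  bit 2 = 0: r = r^2 mod 31 = 4^2 = 16
  bit 3 = 1: r = r^2 * 16 mod 31 = 16^2 * 16 = 8*16 = 4
  -> s = B^a = 4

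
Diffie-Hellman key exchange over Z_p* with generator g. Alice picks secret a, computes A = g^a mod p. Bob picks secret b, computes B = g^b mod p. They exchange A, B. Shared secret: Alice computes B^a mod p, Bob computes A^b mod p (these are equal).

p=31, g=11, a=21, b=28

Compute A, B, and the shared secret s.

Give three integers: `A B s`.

Answer: 27 10 2

Derivation:
A = 11^21 mod 31  (bits of 21 = 10101)
  bit 0 = 1: r = r^2 * 11 mod 31 = 1^2 * 11 = 1*11 = 11
  bit 1 = 0: r = r^2 mod 31 = 11^2 = 28
  bit 2 = 1: r = r^2 * 11 mod 31 = 28^2 * 11 = 9*11 = 6
  bit 3 = 0: r = r^2 mod 31 = 6^2 = 5
  bit 4 = 1: r = r^2 * 11 mod 31 = 5^2 * 11 = 25*11 = 27
  -> A = 27
B = 11^28 mod 31  (bits of 28 = 11100)
  bit 0 = 1: r = r^2 * 11 mod 31 = 1^2 * 11 = 1*11 = 11
  bit 1 = 1: r = r^2 * 11 mod 31 = 11^2 * 11 = 28*11 = 29
  bit 2 = 1: r = r^2 * 11 mod 31 = 29^2 * 11 = 4*11 = 13
  bit 3 = 0: r = r^2 mod 31 = 13^2 = 14
  bit 4 = 0: r = r^2 mod 31 = 14^2 = 10
  -> B = 10
s = B^a = 10^21 mod 31  (bits of 21 = 10101)
  bit 0 = 1: r = r^2 * 10 mod 31 = 1^2 * 10 = 1*10 = 10
  bit 1 = 0: r = r^2 mod 31 = 10^2 = 7
  bit 2 = 1: r = r^2 * 10 mod 31 = 7^2 * 10 = 18*10 = 25
  bit 3 = 0: r = r^2 mod 31 = 25^2 = 5
  bit 4 = 1: r = r^2 * 10 mod 31 = 5^2 * 10 = 25*10 = 2
  -> s = B^a = 2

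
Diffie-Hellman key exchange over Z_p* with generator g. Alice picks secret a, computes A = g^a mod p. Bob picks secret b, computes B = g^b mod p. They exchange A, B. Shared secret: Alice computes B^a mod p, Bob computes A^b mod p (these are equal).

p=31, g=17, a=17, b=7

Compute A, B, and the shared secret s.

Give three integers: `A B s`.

Answer: 21 12 11

Derivation:
A = 17^17 mod 31  (bits of 17 = 10001)
  bit 0 = 1: r = r^2 * 17 mod 31 = 1^2 * 17 = 1*17 = 17
  bit 1 = 0: r = r^2 mod 31 = 17^2 = 10
  bit 2 = 0: r = r^2 mod 31 = 10^2 = 7
  bit 3 = 0: r = r^2 mod 31 = 7^2 = 18
  bit 4 = 1: r = r^2 * 17 mod 31 = 18^2 * 17 = 14*17 = 21
  -> A = 21
B = 17^7 mod 31  (bits of 7 = 111)
  bit 0 = 1: r = r^2 * 17 mod 31 = 1^2 * 17 = 1*17 = 17
  bit 1 = 1: r = r^2 * 17 mod 31 = 17^2 * 17 = 10*17 = 15
  bit 2 = 1: r = r^2 * 17 mod 31 = 15^2 * 17 = 8*17 = 12
  -> B = 12
s = B^a = 12^17 mod 31  (bits of 17 = 10001)
  bit 0 = 1: r = r^2 * 12 mod 31 = 1^2 * 12 = 1*12 = 12
  bit 1 = 0: r = r^2 mod 31 = 12^2 = 20
  bit 2 = 0: r = r^2 mod 31 = 20^2 = 28
  bit 3 = 0: r = r^2 mod 31 = 28^2 = 9
  bit 4 = 1: r = r^2 * 12 mod 31 = 9^2 * 12 = 19*12 = 11
  -> s = B^a = 11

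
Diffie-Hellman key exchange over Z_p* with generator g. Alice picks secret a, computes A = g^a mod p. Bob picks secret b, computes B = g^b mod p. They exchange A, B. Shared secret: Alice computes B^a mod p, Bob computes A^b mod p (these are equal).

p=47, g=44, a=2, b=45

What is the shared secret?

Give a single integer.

Answer: 21

Derivation:
A = 44^2 mod 47  (bits of 2 = 10)
  bit 0 = 1: r = r^2 * 44 mod 47 = 1^2 * 44 = 1*44 = 44
  bit 1 = 0: r = r^2 mod 47 = 44^2 = 9
  -> A = 9
B = 44^45 mod 47  (bits of 45 = 101101)
  bit 0 = 1: r = r^2 * 44 mod 47 = 1^2 * 44 = 1*44 = 44
  bit 1 = 0: r = r^2 mod 47 = 44^2 = 9
  bit 2 = 1: r = r^2 * 44 mod 47 = 9^2 * 44 = 34*44 = 39
  bit 3 = 1: r = r^2 * 44 mod 47 = 39^2 * 44 = 17*44 = 43
  bit 4 = 0: r = r^2 mod 47 = 43^2 = 16
  bit 5 = 1: r = r^2 * 44 mod 47 = 16^2 * 44 = 21*44 = 31
  -> B = 31
s = B^a = 31^2 mod 47  (bits of 2 = 10)
  bit 0 = 1: r = r^2 * 31 mod 47 = 1^2 * 31 = 1*31 = 31
  bit 1 = 0: r = r^2 mod 47 = 31^2 = 21
  -> s = B^a = 21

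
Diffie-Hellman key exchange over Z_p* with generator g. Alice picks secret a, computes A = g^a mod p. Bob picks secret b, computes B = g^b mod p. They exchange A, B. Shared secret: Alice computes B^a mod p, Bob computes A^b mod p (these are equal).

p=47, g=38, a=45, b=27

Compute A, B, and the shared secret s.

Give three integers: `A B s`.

A = 38^45 mod 47  (bits of 45 = 101101)
  bit 0 = 1: r = r^2 * 38 mod 47 = 1^2 * 38 = 1*38 = 38
  bit 1 = 0: r = r^2 mod 47 = 38^2 = 34
  bit 2 = 1: r = r^2 * 38 mod 47 = 34^2 * 38 = 28*38 = 30
  bit 3 = 1: r = r^2 * 38 mod 47 = 30^2 * 38 = 7*38 = 31
  bit 4 = 0: r = r^2 mod 47 = 31^2 = 21
  bit 5 = 1: r = r^2 * 38 mod 47 = 21^2 * 38 = 18*38 = 26
  -> A = 26
B = 38^27 mod 47  (bits of 27 = 11011)
  bit 0 = 1: r = r^2 * 38 mod 47 = 1^2 * 38 = 1*38 = 38
  bit 1 = 1: r = r^2 * 38 mod 47 = 38^2 * 38 = 34*38 = 23
  bit 2 = 0: r = r^2 mod 47 = 23^2 = 12
  bit 3 = 1: r = r^2 * 38 mod 47 = 12^2 * 38 = 3*38 = 20
  bit 4 = 1: r = r^2 * 38 mod 47 = 20^2 * 38 = 24*38 = 19
  -> B = 19
s = B^a = 19^45 mod 47  (bits of 45 = 101101)
  bit 0 = 1: r = r^2 * 19 mod 47 = 1^2 * 19 = 1*19 = 19
  bit 1 = 0: r = r^2 mod 47 = 19^2 = 32
  bit 2 = 1: r = r^2 * 19 mod 47 = 32^2 * 19 = 37*19 = 45
  bit 3 = 1: r = r^2 * 19 mod 47 = 45^2 * 19 = 4*19 = 29
  bit 4 = 0: r = r^2 mod 47 = 29^2 = 42
  bit 5 = 1: r = r^2 * 19 mod 47 = 42^2 * 19 = 25*19 = 5
  -> s = B^a = 5

Answer: 26 19 5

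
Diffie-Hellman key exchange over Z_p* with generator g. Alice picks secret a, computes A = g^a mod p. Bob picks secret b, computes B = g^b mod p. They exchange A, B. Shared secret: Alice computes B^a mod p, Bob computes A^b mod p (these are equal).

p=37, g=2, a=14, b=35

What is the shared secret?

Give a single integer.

Answer: 21

Derivation:
A = 2^14 mod 37  (bits of 14 = 1110)
  bit 0 = 1: r = r^2 * 2 mod 37 = 1^2 * 2 = 1*2 = 2
  bit 1 = 1: r = r^2 * 2 mod 37 = 2^2 * 2 = 4*2 = 8
  bit 2 = 1: r = r^2 * 2 mod 37 = 8^2 * 2 = 27*2 = 17
  bit 3 = 0: r = r^2 mod 37 = 17^2 = 30
  -> A = 30
B = 2^35 mod 37  (bits of 35 = 100011)
  bit 0 = 1: r = r^2 * 2 mod 37 = 1^2 * 2 = 1*2 = 2
  bit 1 = 0: r = r^2 mod 37 = 2^2 = 4
  bit 2 = 0: r = r^2 mod 37 = 4^2 = 16
  bit 3 = 0: r = r^2 mod 37 = 16^2 = 34
  bit 4 = 1: r = r^2 * 2 mod 37 = 34^2 * 2 = 9*2 = 18
  bit 5 = 1: r = r^2 * 2 mod 37 = 18^2 * 2 = 28*2 = 19
  -> B = 19
s = B^a = 19^14 mod 37  (bits of 14 = 1110)
  bit 0 = 1: r = r^2 * 19 mod 37 = 1^2 * 19 = 1*19 = 19
  bit 1 = 1: r = r^2 * 19 mod 37 = 19^2 * 19 = 28*19 = 14
  bit 2 = 1: r = r^2 * 19 mod 37 = 14^2 * 19 = 11*19 = 24
  bit 3 = 0: r = r^2 mod 37 = 24^2 = 21
  -> s = B^a = 21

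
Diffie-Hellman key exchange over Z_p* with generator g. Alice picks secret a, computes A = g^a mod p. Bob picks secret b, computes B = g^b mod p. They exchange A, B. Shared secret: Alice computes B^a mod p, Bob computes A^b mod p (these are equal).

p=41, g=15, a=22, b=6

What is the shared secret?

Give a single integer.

Answer: 25

Derivation:
A = 15^22 mod 41  (bits of 22 = 10110)
  bit 0 = 1: r = r^2 * 15 mod 41 = 1^2 * 15 = 1*15 = 15
  bit 1 = 0: r = r^2 mod 41 = 15^2 = 20
  bit 2 = 1: r = r^2 * 15 mod 41 = 20^2 * 15 = 31*15 = 14
  bit 3 = 1: r = r^2 * 15 mod 41 = 14^2 * 15 = 32*15 = 29
  bit 4 = 0: r = r^2 mod 41 = 29^2 = 21
  -> A = 21
B = 15^6 mod 41  (bits of 6 = 110)
  bit 0 = 1: r = r^2 * 15 mod 41 = 1^2 * 15 = 1*15 = 15
  bit 1 = 1: r = r^2 * 15 mod 41 = 15^2 * 15 = 20*15 = 13
  bit 2 = 0: r = r^2 mod 41 = 13^2 = 5
  -> B = 5
s = B^a = 5^22 mod 41  (bits of 22 = 10110)
  bit 0 = 1: r = r^2 * 5 mod 41 = 1^2 * 5 = 1*5 = 5
  bit 1 = 0: r = r^2 mod 41 = 5^2 = 25
  bit 2 = 1: r = r^2 * 5 mod 41 = 25^2 * 5 = 10*5 = 9
  bit 3 = 1: r = r^2 * 5 mod 41 = 9^2 * 5 = 40*5 = 36
  bit 4 = 0: r = r^2 mod 41 = 36^2 = 25
  -> s = B^a = 25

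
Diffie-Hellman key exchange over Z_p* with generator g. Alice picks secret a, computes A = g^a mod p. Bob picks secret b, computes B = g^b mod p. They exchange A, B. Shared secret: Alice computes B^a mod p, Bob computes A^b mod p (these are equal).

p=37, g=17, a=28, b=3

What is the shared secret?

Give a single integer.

Answer: 26

Derivation:
A = 17^28 mod 37  (bits of 28 = 11100)
  bit 0 = 1: r = r^2 * 17 mod 37 = 1^2 * 17 = 1*17 = 17
  bit 1 = 1: r = r^2 * 17 mod 37 = 17^2 * 17 = 30*17 = 29
  bit 2 = 1: r = r^2 * 17 mod 37 = 29^2 * 17 = 27*17 = 15
  bit 3 = 0: r = r^2 mod 37 = 15^2 = 3
  bit 4 = 0: r = r^2 mod 37 = 3^2 = 9
  -> A = 9
B = 17^3 mod 37  (bits of 3 = 11)
  bit 0 = 1: r = r^2 * 17 mod 37 = 1^2 * 17 = 1*17 = 17
  bit 1 = 1: r = r^2 * 17 mod 37 = 17^2 * 17 = 30*17 = 29
  -> B = 29
s = B^a = 29^28 mod 37  (bits of 28 = 11100)
  bit 0 = 1: r = r^2 * 29 mod 37 = 1^2 * 29 = 1*29 = 29
  bit 1 = 1: r = r^2 * 29 mod 37 = 29^2 * 29 = 27*29 = 6
  bit 2 = 1: r = r^2 * 29 mod 37 = 6^2 * 29 = 36*29 = 8
  bit 3 = 0: r = r^2 mod 37 = 8^2 = 27
  bit 4 = 0: r = r^2 mod 37 = 27^2 = 26
  -> s = B^a = 26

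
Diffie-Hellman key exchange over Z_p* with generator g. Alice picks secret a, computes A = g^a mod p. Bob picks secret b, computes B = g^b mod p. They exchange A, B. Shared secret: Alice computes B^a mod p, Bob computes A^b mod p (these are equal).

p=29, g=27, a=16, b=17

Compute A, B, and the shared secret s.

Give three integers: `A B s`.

A = 27^16 mod 29  (bits of 16 = 10000)
  bit 0 = 1: r = r^2 * 27 mod 29 = 1^2 * 27 = 1*27 = 27
  bit 1 = 0: r = r^2 mod 29 = 27^2 = 4
  bit 2 = 0: r = r^2 mod 29 = 4^2 = 16
  bit 3 = 0: r = r^2 mod 29 = 16^2 = 24
  bit 4 = 0: r = r^2 mod 29 = 24^2 = 25
  -> A = 25
B = 27^17 mod 29  (bits of 17 = 10001)
  bit 0 = 1: r = r^2 * 27 mod 29 = 1^2 * 27 = 1*27 = 27
  bit 1 = 0: r = r^2 mod 29 = 27^2 = 4
  bit 2 = 0: r = r^2 mod 29 = 4^2 = 16
  bit 3 = 0: r = r^2 mod 29 = 16^2 = 24
  bit 4 = 1: r = r^2 * 27 mod 29 = 24^2 * 27 = 25*27 = 8
  -> B = 8
s = B^a = 8^16 mod 29  (bits of 16 = 10000)
  bit 0 = 1: r = r^2 * 8 mod 29 = 1^2 * 8 = 1*8 = 8
  bit 1 = 0: r = r^2 mod 29 = 8^2 = 6
  bit 2 = 0: r = r^2 mod 29 = 6^2 = 7
  bit 3 = 0: r = r^2 mod 29 = 7^2 = 20
  bit 4 = 0: r = r^2 mod 29 = 20^2 = 23
  -> s = B^a = 23

Answer: 25 8 23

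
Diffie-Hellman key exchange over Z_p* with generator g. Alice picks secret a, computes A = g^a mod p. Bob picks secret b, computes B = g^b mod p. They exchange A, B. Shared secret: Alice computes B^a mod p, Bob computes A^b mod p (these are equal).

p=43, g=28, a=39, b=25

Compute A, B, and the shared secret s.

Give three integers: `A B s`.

Answer: 2 29 27

Derivation:
A = 28^39 mod 43  (bits of 39 = 100111)
  bit 0 = 1: r = r^2 * 28 mod 43 = 1^2 * 28 = 1*28 = 28
  bit 1 = 0: r = r^2 mod 43 = 28^2 = 10
  bit 2 = 0: r = r^2 mod 43 = 10^2 = 14
  bit 3 = 1: r = r^2 * 28 mod 43 = 14^2 * 28 = 24*28 = 27
  bit 4 = 1: r = r^2 * 28 mod 43 = 27^2 * 28 = 41*28 = 30
  bit 5 = 1: r = r^2 * 28 mod 43 = 30^2 * 28 = 40*28 = 2
  -> A = 2
B = 28^25 mod 43  (bits of 25 = 11001)
  bit 0 = 1: r = r^2 * 28 mod 43 = 1^2 * 28 = 1*28 = 28
  bit 1 = 1: r = r^2 * 28 mod 43 = 28^2 * 28 = 10*28 = 22
  bit 2 = 0: r = r^2 mod 43 = 22^2 = 11
  bit 3 = 0: r = r^2 mod 43 = 11^2 = 35
  bit 4 = 1: r = r^2 * 28 mod 43 = 35^2 * 28 = 21*28 = 29
  -> B = 29
s = B^a = 29^39 mod 43  (bits of 39 = 100111)
  bit 0 = 1: r = r^2 * 29 mod 43 = 1^2 * 29 = 1*29 = 29
  bit 1 = 0: r = r^2 mod 43 = 29^2 = 24
  bit 2 = 0: r = r^2 mod 43 = 24^2 = 17
  bit 3 = 1: r = r^2 * 29 mod 43 = 17^2 * 29 = 31*29 = 39
  bit 4 = 1: r = r^2 * 29 mod 43 = 39^2 * 29 = 16*29 = 34
  bit 5 = 1: r = r^2 * 29 mod 43 = 34^2 * 29 = 38*29 = 27
  -> s = B^a = 27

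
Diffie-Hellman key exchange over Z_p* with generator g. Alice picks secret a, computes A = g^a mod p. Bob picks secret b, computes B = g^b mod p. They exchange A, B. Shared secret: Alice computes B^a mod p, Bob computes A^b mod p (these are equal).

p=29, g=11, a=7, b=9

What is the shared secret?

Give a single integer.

Answer: 12

Derivation:
A = 11^7 mod 29  (bits of 7 = 111)
  bit 0 = 1: r = r^2 * 11 mod 29 = 1^2 * 11 = 1*11 = 11
  bit 1 = 1: r = r^2 * 11 mod 29 = 11^2 * 11 = 5*11 = 26
  bit 2 = 1: r = r^2 * 11 mod 29 = 26^2 * 11 = 9*11 = 12
  -> A = 12
B = 11^9 mod 29  (bits of 9 = 1001)
  bit 0 = 1: r = r^2 * 11 mod 29 = 1^2 * 11 = 1*11 = 11
  bit 1 = 0: r = r^2 mod 29 = 11^2 = 5
  bit 2 = 0: r = r^2 mod 29 = 5^2 = 25
  bit 3 = 1: r = r^2 * 11 mod 29 = 25^2 * 11 = 16*11 = 2
  -> B = 2
s = B^a = 2^7 mod 29  (bits of 7 = 111)
  bit 0 = 1: r = r^2 * 2 mod 29 = 1^2 * 2 = 1*2 = 2
  bit 1 = 1: r = r^2 * 2 mod 29 = 2^2 * 2 = 4*2 = 8
  bit 2 = 1: r = r^2 * 2 mod 29 = 8^2 * 2 = 6*2 = 12
  -> s = B^a = 12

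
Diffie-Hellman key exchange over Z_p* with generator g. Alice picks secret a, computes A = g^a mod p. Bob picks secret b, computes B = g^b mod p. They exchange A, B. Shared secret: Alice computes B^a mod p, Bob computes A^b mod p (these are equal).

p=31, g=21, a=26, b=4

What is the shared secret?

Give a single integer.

Answer: 28

Derivation:
A = 21^26 mod 31  (bits of 26 = 11010)
  bit 0 = 1: r = r^2 * 21 mod 31 = 1^2 * 21 = 1*21 = 21
  bit 1 = 1: r = r^2 * 21 mod 31 = 21^2 * 21 = 7*21 = 23
  bit 2 = 0: r = r^2 mod 31 = 23^2 = 2
  bit 3 = 1: r = r^2 * 21 mod 31 = 2^2 * 21 = 4*21 = 22
  bit 4 = 0: r = r^2 mod 31 = 22^2 = 19
  -> A = 19
B = 21^4 mod 31  (bits of 4 = 100)
  bit 0 = 1: r = r^2 * 21 mod 31 = 1^2 * 21 = 1*21 = 21
  bit 1 = 0: r = r^2 mod 31 = 21^2 = 7
  bit 2 = 0: r = r^2 mod 31 = 7^2 = 18
  -> B = 18
s = B^a = 18^26 mod 31  (bits of 26 = 11010)
  bit 0 = 1: r = r^2 * 18 mod 31 = 1^2 * 18 = 1*18 = 18
  bit 1 = 1: r = r^2 * 18 mod 31 = 18^2 * 18 = 14*18 = 4
  bit 2 = 0: r = r^2 mod 31 = 4^2 = 16
  bit 3 = 1: r = r^2 * 18 mod 31 = 16^2 * 18 = 8*18 = 20
  bit 4 = 0: r = r^2 mod 31 = 20^2 = 28
  -> s = B^a = 28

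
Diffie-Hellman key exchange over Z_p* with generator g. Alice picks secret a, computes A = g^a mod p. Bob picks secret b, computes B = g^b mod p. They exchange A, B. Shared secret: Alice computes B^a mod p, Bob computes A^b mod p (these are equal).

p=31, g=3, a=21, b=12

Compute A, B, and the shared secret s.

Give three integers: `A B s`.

A = 3^21 mod 31  (bits of 21 = 10101)
  bit 0 = 1: r = r^2 * 3 mod 31 = 1^2 * 3 = 1*3 = 3
  bit 1 = 0: r = r^2 mod 31 = 3^2 = 9
  bit 2 = 1: r = r^2 * 3 mod 31 = 9^2 * 3 = 19*3 = 26
  bit 3 = 0: r = r^2 mod 31 = 26^2 = 25
  bit 4 = 1: r = r^2 * 3 mod 31 = 25^2 * 3 = 5*3 = 15
  -> A = 15
B = 3^12 mod 31  (bits of 12 = 1100)
  bit 0 = 1: r = r^2 * 3 mod 31 = 1^2 * 3 = 1*3 = 3
  bit 1 = 1: r = r^2 * 3 mod 31 = 3^2 * 3 = 9*3 = 27
  bit 2 = 0: r = r^2 mod 31 = 27^2 = 16
  bit 3 = 0: r = r^2 mod 31 = 16^2 = 8
  -> B = 8
s = B^a = 8^21 mod 31  (bits of 21 = 10101)
  bit 0 = 1: r = r^2 * 8 mod 31 = 1^2 * 8 = 1*8 = 8
  bit 1 = 0: r = r^2 mod 31 = 8^2 = 2
  bit 2 = 1: r = r^2 * 8 mod 31 = 2^2 * 8 = 4*8 = 1
  bit 3 = 0: r = r^2 mod 31 = 1^2 = 1
  bit 4 = 1: r = r^2 * 8 mod 31 = 1^2 * 8 = 1*8 = 8
  -> s = B^a = 8

Answer: 15 8 8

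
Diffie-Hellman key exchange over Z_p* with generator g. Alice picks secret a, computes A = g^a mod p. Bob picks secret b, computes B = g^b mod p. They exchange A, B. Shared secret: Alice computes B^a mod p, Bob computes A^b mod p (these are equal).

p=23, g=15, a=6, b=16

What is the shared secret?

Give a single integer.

Answer: 4

Derivation:
A = 15^6 mod 23  (bits of 6 = 110)
  bit 0 = 1: r = r^2 * 15 mod 23 = 1^2 * 15 = 1*15 = 15
  bit 1 = 1: r = r^2 * 15 mod 23 = 15^2 * 15 = 18*15 = 17
  bit 2 = 0: r = r^2 mod 23 = 17^2 = 13
  -> A = 13
B = 15^16 mod 23  (bits of 16 = 10000)
  bit 0 = 1: r = r^2 * 15 mod 23 = 1^2 * 15 = 1*15 = 15
  bit 1 = 0: r = r^2 mod 23 = 15^2 = 18
  bit 2 = 0: r = r^2 mod 23 = 18^2 = 2
  bit 3 = 0: r = r^2 mod 23 = 2^2 = 4
  bit 4 = 0: r = r^2 mod 23 = 4^2 = 16
  -> B = 16
s = B^a = 16^6 mod 23  (bits of 6 = 110)
  bit 0 = 1: r = r^2 * 16 mod 23 = 1^2 * 16 = 1*16 = 16
  bit 1 = 1: r = r^2 * 16 mod 23 = 16^2 * 16 = 3*16 = 2
  bit 2 = 0: r = r^2 mod 23 = 2^2 = 4
  -> s = B^a = 4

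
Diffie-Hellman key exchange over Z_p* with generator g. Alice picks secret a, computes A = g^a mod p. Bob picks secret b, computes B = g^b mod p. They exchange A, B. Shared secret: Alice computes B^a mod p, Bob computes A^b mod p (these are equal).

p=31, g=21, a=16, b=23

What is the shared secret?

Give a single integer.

A = 21^16 mod 31  (bits of 16 = 10000)
  bit 0 = 1: r = r^2 * 21 mod 31 = 1^2 * 21 = 1*21 = 21
  bit 1 = 0: r = r^2 mod 31 = 21^2 = 7
  bit 2 = 0: r = r^2 mod 31 = 7^2 = 18
  bit 3 = 0: r = r^2 mod 31 = 18^2 = 14
  bit 4 = 0: r = r^2 mod 31 = 14^2 = 10
  -> A = 10
B = 21^23 mod 31  (bits of 23 = 10111)
  bit 0 = 1: r = r^2 * 21 mod 31 = 1^2 * 21 = 1*21 = 21
  bit 1 = 0: r = r^2 mod 31 = 21^2 = 7
  bit 2 = 1: r = r^2 * 21 mod 31 = 7^2 * 21 = 18*21 = 6
  bit 3 = 1: r = r^2 * 21 mod 31 = 6^2 * 21 = 5*21 = 12
  bit 4 = 1: r = r^2 * 21 mod 31 = 12^2 * 21 = 20*21 = 17
  -> B = 17
s = B^a = 17^16 mod 31  (bits of 16 = 10000)
  bit 0 = 1: r = r^2 * 17 mod 31 = 1^2 * 17 = 1*17 = 17
  bit 1 = 0: r = r^2 mod 31 = 17^2 = 10
  bit 2 = 0: r = r^2 mod 31 = 10^2 = 7
  bit 3 = 0: r = r^2 mod 31 = 7^2 = 18
  bit 4 = 0: r = r^2 mod 31 = 18^2 = 14
  -> s = B^a = 14

Answer: 14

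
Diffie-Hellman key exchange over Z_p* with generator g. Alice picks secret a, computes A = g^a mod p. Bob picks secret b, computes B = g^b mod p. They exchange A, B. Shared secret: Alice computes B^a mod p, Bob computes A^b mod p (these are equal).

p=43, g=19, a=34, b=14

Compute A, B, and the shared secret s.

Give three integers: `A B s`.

Answer: 23 36 36

Derivation:
A = 19^34 mod 43  (bits of 34 = 100010)
  bit 0 = 1: r = r^2 * 19 mod 43 = 1^2 * 19 = 1*19 = 19
  bit 1 = 0: r = r^2 mod 43 = 19^2 = 17
  bit 2 = 0: r = r^2 mod 43 = 17^2 = 31
  bit 3 = 0: r = r^2 mod 43 = 31^2 = 15
  bit 4 = 1: r = r^2 * 19 mod 43 = 15^2 * 19 = 10*19 = 18
  bit 5 = 0: r = r^2 mod 43 = 18^2 = 23
  -> A = 23
B = 19^14 mod 43  (bits of 14 = 1110)
  bit 0 = 1: r = r^2 * 19 mod 43 = 1^2 * 19 = 1*19 = 19
  bit 1 = 1: r = r^2 * 19 mod 43 = 19^2 * 19 = 17*19 = 22
  bit 2 = 1: r = r^2 * 19 mod 43 = 22^2 * 19 = 11*19 = 37
  bit 3 = 0: r = r^2 mod 43 = 37^2 = 36
  -> B = 36
s = B^a = 36^34 mod 43  (bits of 34 = 100010)
  bit 0 = 1: r = r^2 * 36 mod 43 = 1^2 * 36 = 1*36 = 36
  bit 1 = 0: r = r^2 mod 43 = 36^2 = 6
  bit 2 = 0: r = r^2 mod 43 = 6^2 = 36
  bit 3 = 0: r = r^2 mod 43 = 36^2 = 6
  bit 4 = 1: r = r^2 * 36 mod 43 = 6^2 * 36 = 36*36 = 6
  bit 5 = 0: r = r^2 mod 43 = 6^2 = 36
  -> s = B^a = 36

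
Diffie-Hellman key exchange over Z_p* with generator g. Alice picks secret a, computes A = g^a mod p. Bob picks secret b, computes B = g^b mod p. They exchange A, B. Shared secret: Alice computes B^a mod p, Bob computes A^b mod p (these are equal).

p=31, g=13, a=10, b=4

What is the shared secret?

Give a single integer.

Answer: 5

Derivation:
A = 13^10 mod 31  (bits of 10 = 1010)
  bit 0 = 1: r = r^2 * 13 mod 31 = 1^2 * 13 = 1*13 = 13
  bit 1 = 0: r = r^2 mod 31 = 13^2 = 14
  bit 2 = 1: r = r^2 * 13 mod 31 = 14^2 * 13 = 10*13 = 6
  bit 3 = 0: r = r^2 mod 31 = 6^2 = 5
  -> A = 5
B = 13^4 mod 31  (bits of 4 = 100)
  bit 0 = 1: r = r^2 * 13 mod 31 = 1^2 * 13 = 1*13 = 13
  bit 1 = 0: r = r^2 mod 31 = 13^2 = 14
  bit 2 = 0: r = r^2 mod 31 = 14^2 = 10
  -> B = 10
s = B^a = 10^10 mod 31  (bits of 10 = 1010)
  bit 0 = 1: r = r^2 * 10 mod 31 = 1^2 * 10 = 1*10 = 10
  bit 1 = 0: r = r^2 mod 31 = 10^2 = 7
  bit 2 = 1: r = r^2 * 10 mod 31 = 7^2 * 10 = 18*10 = 25
  bit 3 = 0: r = r^2 mod 31 = 25^2 = 5
  -> s = B^a = 5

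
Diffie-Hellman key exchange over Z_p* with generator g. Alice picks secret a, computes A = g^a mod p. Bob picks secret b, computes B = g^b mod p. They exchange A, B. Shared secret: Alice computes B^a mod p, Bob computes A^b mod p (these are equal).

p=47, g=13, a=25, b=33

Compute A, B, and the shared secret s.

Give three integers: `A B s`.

A = 13^25 mod 47  (bits of 25 = 11001)
  bit 0 = 1: r = r^2 * 13 mod 47 = 1^2 * 13 = 1*13 = 13
  bit 1 = 1: r = r^2 * 13 mod 47 = 13^2 * 13 = 28*13 = 35
  bit 2 = 0: r = r^2 mod 47 = 35^2 = 3
  bit 3 = 0: r = r^2 mod 47 = 3^2 = 9
  bit 4 = 1: r = r^2 * 13 mod 47 = 9^2 * 13 = 34*13 = 19
  -> A = 19
B = 13^33 mod 47  (bits of 33 = 100001)
  bit 0 = 1: r = r^2 * 13 mod 47 = 1^2 * 13 = 1*13 = 13
  bit 1 = 0: r = r^2 mod 47 = 13^2 = 28
  bit 2 = 0: r = r^2 mod 47 = 28^2 = 32
  bit 3 = 0: r = r^2 mod 47 = 32^2 = 37
  bit 4 = 0: r = r^2 mod 47 = 37^2 = 6
  bit 5 = 1: r = r^2 * 13 mod 47 = 6^2 * 13 = 36*13 = 45
  -> B = 45
s = B^a = 45^25 mod 47  (bits of 25 = 11001)
  bit 0 = 1: r = r^2 * 45 mod 47 = 1^2 * 45 = 1*45 = 45
  bit 1 = 1: r = r^2 * 45 mod 47 = 45^2 * 45 = 4*45 = 39
  bit 2 = 0: r = r^2 mod 47 = 39^2 = 17
  bit 3 = 0: r = r^2 mod 47 = 17^2 = 7
  bit 4 = 1: r = r^2 * 45 mod 47 = 7^2 * 45 = 2*45 = 43
  -> s = B^a = 43

Answer: 19 45 43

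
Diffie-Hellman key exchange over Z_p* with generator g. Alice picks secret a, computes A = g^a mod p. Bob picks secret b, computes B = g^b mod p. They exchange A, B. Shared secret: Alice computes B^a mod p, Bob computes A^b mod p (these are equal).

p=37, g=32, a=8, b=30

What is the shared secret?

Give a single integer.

Answer: 26

Derivation:
A = 32^8 mod 37  (bits of 8 = 1000)
  bit 0 = 1: r = r^2 * 32 mod 37 = 1^2 * 32 = 1*32 = 32
  bit 1 = 0: r = r^2 mod 37 = 32^2 = 25
  bit 2 = 0: r = r^2 mod 37 = 25^2 = 33
  bit 3 = 0: r = r^2 mod 37 = 33^2 = 16
  -> A = 16
B = 32^30 mod 37  (bits of 30 = 11110)
  bit 0 = 1: r = r^2 * 32 mod 37 = 1^2 * 32 = 1*32 = 32
  bit 1 = 1: r = r^2 * 32 mod 37 = 32^2 * 32 = 25*32 = 23
  bit 2 = 1: r = r^2 * 32 mod 37 = 23^2 * 32 = 11*32 = 19
  bit 3 = 1: r = r^2 * 32 mod 37 = 19^2 * 32 = 28*32 = 8
  bit 4 = 0: r = r^2 mod 37 = 8^2 = 27
  -> B = 27
s = B^a = 27^8 mod 37  (bits of 8 = 1000)
  bit 0 = 1: r = r^2 * 27 mod 37 = 1^2 * 27 = 1*27 = 27
  bit 1 = 0: r = r^2 mod 37 = 27^2 = 26
  bit 2 = 0: r = r^2 mod 37 = 26^2 = 10
  bit 3 = 0: r = r^2 mod 37 = 10^2 = 26
  -> s = B^a = 26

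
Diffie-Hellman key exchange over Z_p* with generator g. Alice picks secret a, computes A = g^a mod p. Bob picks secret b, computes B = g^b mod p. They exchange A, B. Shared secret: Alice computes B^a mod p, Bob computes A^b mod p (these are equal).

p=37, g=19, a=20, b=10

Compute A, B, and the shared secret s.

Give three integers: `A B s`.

Answer: 9 3 9

Derivation:
A = 19^20 mod 37  (bits of 20 = 10100)
  bit 0 = 1: r = r^2 * 19 mod 37 = 1^2 * 19 = 1*19 = 19
  bit 1 = 0: r = r^2 mod 37 = 19^2 = 28
  bit 2 = 1: r = r^2 * 19 mod 37 = 28^2 * 19 = 7*19 = 22
  bit 3 = 0: r = r^2 mod 37 = 22^2 = 3
  bit 4 = 0: r = r^2 mod 37 = 3^2 = 9
  -> A = 9
B = 19^10 mod 37  (bits of 10 = 1010)
  bit 0 = 1: r = r^2 * 19 mod 37 = 1^2 * 19 = 1*19 = 19
  bit 1 = 0: r = r^2 mod 37 = 19^2 = 28
  bit 2 = 1: r = r^2 * 19 mod 37 = 28^2 * 19 = 7*19 = 22
  bit 3 = 0: r = r^2 mod 37 = 22^2 = 3
  -> B = 3
s = B^a = 3^20 mod 37  (bits of 20 = 10100)
  bit 0 = 1: r = r^2 * 3 mod 37 = 1^2 * 3 = 1*3 = 3
  bit 1 = 0: r = r^2 mod 37 = 3^2 = 9
  bit 2 = 1: r = r^2 * 3 mod 37 = 9^2 * 3 = 7*3 = 21
  bit 3 = 0: r = r^2 mod 37 = 21^2 = 34
  bit 4 = 0: r = r^2 mod 37 = 34^2 = 9
  -> s = B^a = 9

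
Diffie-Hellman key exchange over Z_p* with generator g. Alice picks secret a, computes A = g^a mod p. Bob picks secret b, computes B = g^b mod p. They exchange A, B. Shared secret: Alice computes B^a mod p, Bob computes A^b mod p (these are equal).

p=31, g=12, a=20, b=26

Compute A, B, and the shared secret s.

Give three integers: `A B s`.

A = 12^20 mod 31  (bits of 20 = 10100)
  bit 0 = 1: r = r^2 * 12 mod 31 = 1^2 * 12 = 1*12 = 12
  bit 1 = 0: r = r^2 mod 31 = 12^2 = 20
  bit 2 = 1: r = r^2 * 12 mod 31 = 20^2 * 12 = 28*12 = 26
  bit 3 = 0: r = r^2 mod 31 = 26^2 = 25
  bit 4 = 0: r = r^2 mod 31 = 25^2 = 5
  -> A = 5
B = 12^26 mod 31  (bits of 26 = 11010)
  bit 0 = 1: r = r^2 * 12 mod 31 = 1^2 * 12 = 1*12 = 12
  bit 1 = 1: r = r^2 * 12 mod 31 = 12^2 * 12 = 20*12 = 23
  bit 2 = 0: r = r^2 mod 31 = 23^2 = 2
  bit 3 = 1: r = r^2 * 12 mod 31 = 2^2 * 12 = 4*12 = 17
  bit 4 = 0: r = r^2 mod 31 = 17^2 = 10
  -> B = 10
s = B^a = 10^20 mod 31  (bits of 20 = 10100)
  bit 0 = 1: r = r^2 * 10 mod 31 = 1^2 * 10 = 1*10 = 10
  bit 1 = 0: r = r^2 mod 31 = 10^2 = 7
  bit 2 = 1: r = r^2 * 10 mod 31 = 7^2 * 10 = 18*10 = 25
  bit 3 = 0: r = r^2 mod 31 = 25^2 = 5
  bit 4 = 0: r = r^2 mod 31 = 5^2 = 25
  -> s = B^a = 25

Answer: 5 10 25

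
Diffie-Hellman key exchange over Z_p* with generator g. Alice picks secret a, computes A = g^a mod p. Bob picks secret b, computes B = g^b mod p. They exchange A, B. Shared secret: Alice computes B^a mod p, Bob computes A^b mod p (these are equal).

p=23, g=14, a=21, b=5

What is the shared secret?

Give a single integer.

Answer: 20

Derivation:
A = 14^21 mod 23  (bits of 21 = 10101)
  bit 0 = 1: r = r^2 * 14 mod 23 = 1^2 * 14 = 1*14 = 14
  bit 1 = 0: r = r^2 mod 23 = 14^2 = 12
  bit 2 = 1: r = r^2 * 14 mod 23 = 12^2 * 14 = 6*14 = 15
  bit 3 = 0: r = r^2 mod 23 = 15^2 = 18
  bit 4 = 1: r = r^2 * 14 mod 23 = 18^2 * 14 = 2*14 = 5
  -> A = 5
B = 14^5 mod 23  (bits of 5 = 101)
  bit 0 = 1: r = r^2 * 14 mod 23 = 1^2 * 14 = 1*14 = 14
  bit 1 = 0: r = r^2 mod 23 = 14^2 = 12
  bit 2 = 1: r = r^2 * 14 mod 23 = 12^2 * 14 = 6*14 = 15
  -> B = 15
s = B^a = 15^21 mod 23  (bits of 21 = 10101)
  bit 0 = 1: r = r^2 * 15 mod 23 = 1^2 * 15 = 1*15 = 15
  bit 1 = 0: r = r^2 mod 23 = 15^2 = 18
  bit 2 = 1: r = r^2 * 15 mod 23 = 18^2 * 15 = 2*15 = 7
  bit 3 = 0: r = r^2 mod 23 = 7^2 = 3
  bit 4 = 1: r = r^2 * 15 mod 23 = 3^2 * 15 = 9*15 = 20
  -> s = B^a = 20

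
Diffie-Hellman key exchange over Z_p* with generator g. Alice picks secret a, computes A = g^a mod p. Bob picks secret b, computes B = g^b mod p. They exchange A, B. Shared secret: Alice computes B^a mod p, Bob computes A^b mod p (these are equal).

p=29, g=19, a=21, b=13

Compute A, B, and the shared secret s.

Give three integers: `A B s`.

A = 19^21 mod 29  (bits of 21 = 10101)
  bit 0 = 1: r = r^2 * 19 mod 29 = 1^2 * 19 = 1*19 = 19
  bit 1 = 0: r = r^2 mod 29 = 19^2 = 13
  bit 2 = 1: r = r^2 * 19 mod 29 = 13^2 * 19 = 24*19 = 21
  bit 3 = 0: r = r^2 mod 29 = 21^2 = 6
  bit 4 = 1: r = r^2 * 19 mod 29 = 6^2 * 19 = 7*19 = 17
  -> A = 17
B = 19^13 mod 29  (bits of 13 = 1101)
  bit 0 = 1: r = r^2 * 19 mod 29 = 1^2 * 19 = 1*19 = 19
  bit 1 = 1: r = r^2 * 19 mod 29 = 19^2 * 19 = 13*19 = 15
  bit 2 = 0: r = r^2 mod 29 = 15^2 = 22
  bit 3 = 1: r = r^2 * 19 mod 29 = 22^2 * 19 = 20*19 = 3
  -> B = 3
s = B^a = 3^21 mod 29  (bits of 21 = 10101)
  bit 0 = 1: r = r^2 * 3 mod 29 = 1^2 * 3 = 1*3 = 3
  bit 1 = 0: r = r^2 mod 29 = 3^2 = 9
  bit 2 = 1: r = r^2 * 3 mod 29 = 9^2 * 3 = 23*3 = 11
  bit 3 = 0: r = r^2 mod 29 = 11^2 = 5
  bit 4 = 1: r = r^2 * 3 mod 29 = 5^2 * 3 = 25*3 = 17
  -> s = B^a = 17

Answer: 17 3 17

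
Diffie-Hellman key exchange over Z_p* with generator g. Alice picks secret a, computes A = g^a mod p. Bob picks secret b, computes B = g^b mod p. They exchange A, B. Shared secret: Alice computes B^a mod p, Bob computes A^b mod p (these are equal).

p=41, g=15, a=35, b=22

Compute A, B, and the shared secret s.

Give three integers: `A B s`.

Answer: 3 21 32

Derivation:
A = 15^35 mod 41  (bits of 35 = 100011)
  bit 0 = 1: r = r^2 * 15 mod 41 = 1^2 * 15 = 1*15 = 15
  bit 1 = 0: r = r^2 mod 41 = 15^2 = 20
  bit 2 = 0: r = r^2 mod 41 = 20^2 = 31
  bit 3 = 0: r = r^2 mod 41 = 31^2 = 18
  bit 4 = 1: r = r^2 * 15 mod 41 = 18^2 * 15 = 37*15 = 22
  bit 5 = 1: r = r^2 * 15 mod 41 = 22^2 * 15 = 33*15 = 3
  -> A = 3
B = 15^22 mod 41  (bits of 22 = 10110)
  bit 0 = 1: r = r^2 * 15 mod 41 = 1^2 * 15 = 1*15 = 15
  bit 1 = 0: r = r^2 mod 41 = 15^2 = 20
  bit 2 = 1: r = r^2 * 15 mod 41 = 20^2 * 15 = 31*15 = 14
  bit 3 = 1: r = r^2 * 15 mod 41 = 14^2 * 15 = 32*15 = 29
  bit 4 = 0: r = r^2 mod 41 = 29^2 = 21
  -> B = 21
s = B^a = 21^35 mod 41  (bits of 35 = 100011)
  bit 0 = 1: r = r^2 * 21 mod 41 = 1^2 * 21 = 1*21 = 21
  bit 1 = 0: r = r^2 mod 41 = 21^2 = 31
  bit 2 = 0: r = r^2 mod 41 = 31^2 = 18
  bit 3 = 0: r = r^2 mod 41 = 18^2 = 37
  bit 4 = 1: r = r^2 * 21 mod 41 = 37^2 * 21 = 16*21 = 8
  bit 5 = 1: r = r^2 * 21 mod 41 = 8^2 * 21 = 23*21 = 32
  -> s = B^a = 32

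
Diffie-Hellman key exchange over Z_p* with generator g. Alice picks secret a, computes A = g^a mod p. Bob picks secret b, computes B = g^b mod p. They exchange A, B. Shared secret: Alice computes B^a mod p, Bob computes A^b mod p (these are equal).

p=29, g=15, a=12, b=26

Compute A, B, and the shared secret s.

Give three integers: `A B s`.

A = 15^12 mod 29  (bits of 12 = 1100)
  bit 0 = 1: r = r^2 * 15 mod 29 = 1^2 * 15 = 1*15 = 15
  bit 1 = 1: r = r^2 * 15 mod 29 = 15^2 * 15 = 22*15 = 11
  bit 2 = 0: r = r^2 mod 29 = 11^2 = 5
  bit 3 = 0: r = r^2 mod 29 = 5^2 = 25
  -> A = 25
B = 15^26 mod 29  (bits of 26 = 11010)
  bit 0 = 1: r = r^2 * 15 mod 29 = 1^2 * 15 = 1*15 = 15
  bit 1 = 1: r = r^2 * 15 mod 29 = 15^2 * 15 = 22*15 = 11
  bit 2 = 0: r = r^2 mod 29 = 11^2 = 5
  bit 3 = 1: r = r^2 * 15 mod 29 = 5^2 * 15 = 25*15 = 27
  bit 4 = 0: r = r^2 mod 29 = 27^2 = 4
  -> B = 4
s = B^a = 4^12 mod 29  (bits of 12 = 1100)
  bit 0 = 1: r = r^2 * 4 mod 29 = 1^2 * 4 = 1*4 = 4
  bit 1 = 1: r = r^2 * 4 mod 29 = 4^2 * 4 = 16*4 = 6
  bit 2 = 0: r = r^2 mod 29 = 6^2 = 7
  bit 3 = 0: r = r^2 mod 29 = 7^2 = 20
  -> s = B^a = 20

Answer: 25 4 20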